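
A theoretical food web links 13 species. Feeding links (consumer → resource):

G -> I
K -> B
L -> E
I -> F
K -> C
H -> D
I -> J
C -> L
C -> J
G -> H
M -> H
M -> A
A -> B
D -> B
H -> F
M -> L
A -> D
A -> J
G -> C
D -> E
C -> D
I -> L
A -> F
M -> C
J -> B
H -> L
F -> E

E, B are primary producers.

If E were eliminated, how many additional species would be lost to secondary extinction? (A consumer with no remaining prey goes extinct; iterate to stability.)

2

Remove E.
Round 1: F (all prey gone), L (all prey gone) → extinct.
No further losses. Total secondary extinctions: 2.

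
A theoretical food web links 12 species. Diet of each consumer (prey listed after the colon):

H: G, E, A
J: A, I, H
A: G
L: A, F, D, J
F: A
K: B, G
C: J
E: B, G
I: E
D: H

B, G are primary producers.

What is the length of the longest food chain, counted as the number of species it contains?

One longest chain: B → E → I → J → C.
It has 5 species and 4 links.

5 species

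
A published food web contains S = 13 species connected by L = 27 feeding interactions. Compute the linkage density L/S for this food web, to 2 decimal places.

There are L = 27 links among S = 13 species.
L/S = 27/13 = 2.0769 ≈ 2.08.

L/S = 2.08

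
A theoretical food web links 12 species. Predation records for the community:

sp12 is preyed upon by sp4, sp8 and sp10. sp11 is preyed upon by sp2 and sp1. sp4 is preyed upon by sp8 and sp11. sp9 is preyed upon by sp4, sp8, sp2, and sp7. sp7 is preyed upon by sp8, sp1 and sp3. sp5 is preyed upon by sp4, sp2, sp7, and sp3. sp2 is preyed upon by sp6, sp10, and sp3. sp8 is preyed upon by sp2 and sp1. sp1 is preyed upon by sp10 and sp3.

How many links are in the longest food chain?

One longest chain: sp9 → sp7 → sp8 → sp2 → sp10.
It has 5 species and 4 links.

4 links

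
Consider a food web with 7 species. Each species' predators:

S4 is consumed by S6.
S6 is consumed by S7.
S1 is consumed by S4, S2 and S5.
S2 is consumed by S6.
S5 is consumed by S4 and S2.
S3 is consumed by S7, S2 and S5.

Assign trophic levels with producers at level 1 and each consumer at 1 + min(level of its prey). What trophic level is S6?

S1 is a producer → level 1.
S4 eats S1 → level 2.
S6 eats S4 → level 3.
No prey of S6 is below level 2, so 3 is the minimum.

Trophic level 3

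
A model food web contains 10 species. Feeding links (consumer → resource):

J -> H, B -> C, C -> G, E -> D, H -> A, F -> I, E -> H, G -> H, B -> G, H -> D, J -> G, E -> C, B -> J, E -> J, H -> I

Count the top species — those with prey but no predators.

3

Top species (has prey, but nothing eats it): F, B, E.
Count: 3.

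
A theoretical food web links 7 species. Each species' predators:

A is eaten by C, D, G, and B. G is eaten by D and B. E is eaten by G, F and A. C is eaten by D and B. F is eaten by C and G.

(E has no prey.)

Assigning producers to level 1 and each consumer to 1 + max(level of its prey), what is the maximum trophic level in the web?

4

Producers (level 1): E.
E → A → C → B gives B level 4.
No species has a prey at level 4, so no species reaches level 5.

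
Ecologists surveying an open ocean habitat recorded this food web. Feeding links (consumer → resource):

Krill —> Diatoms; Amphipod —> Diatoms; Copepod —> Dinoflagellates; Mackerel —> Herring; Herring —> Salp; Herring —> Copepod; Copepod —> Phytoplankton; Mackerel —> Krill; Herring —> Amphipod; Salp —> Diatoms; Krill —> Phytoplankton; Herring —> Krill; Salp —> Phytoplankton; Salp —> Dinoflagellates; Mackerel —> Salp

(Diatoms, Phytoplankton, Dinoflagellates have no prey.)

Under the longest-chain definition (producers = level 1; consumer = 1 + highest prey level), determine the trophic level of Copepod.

Trophic level 2

Phytoplankton is a producer → level 1.
Copepod eats Phytoplankton (level 1); other prey at levels: Dinoflagellates 1 → level 2.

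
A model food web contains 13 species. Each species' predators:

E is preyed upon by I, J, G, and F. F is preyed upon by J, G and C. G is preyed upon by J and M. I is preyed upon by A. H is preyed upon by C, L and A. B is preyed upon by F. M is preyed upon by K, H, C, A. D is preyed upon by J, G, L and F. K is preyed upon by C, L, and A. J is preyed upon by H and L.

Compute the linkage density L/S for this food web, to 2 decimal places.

L/S = 2.08

There are L = 27 links among S = 13 species.
L/S = 27/13 = 2.0769 ≈ 2.08.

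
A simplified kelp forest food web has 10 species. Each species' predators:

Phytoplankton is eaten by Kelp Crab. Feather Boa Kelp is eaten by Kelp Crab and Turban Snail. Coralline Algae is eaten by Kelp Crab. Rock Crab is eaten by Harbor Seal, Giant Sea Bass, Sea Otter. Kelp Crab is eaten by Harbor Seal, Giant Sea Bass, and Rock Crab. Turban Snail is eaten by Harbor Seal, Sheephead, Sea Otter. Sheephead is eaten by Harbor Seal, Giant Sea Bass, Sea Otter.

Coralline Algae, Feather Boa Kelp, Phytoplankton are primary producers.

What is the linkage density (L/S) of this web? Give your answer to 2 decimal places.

There are L = 16 links among S = 10 species.
L/S = 16/10 = 1.6000 ≈ 1.60.

L/S = 1.60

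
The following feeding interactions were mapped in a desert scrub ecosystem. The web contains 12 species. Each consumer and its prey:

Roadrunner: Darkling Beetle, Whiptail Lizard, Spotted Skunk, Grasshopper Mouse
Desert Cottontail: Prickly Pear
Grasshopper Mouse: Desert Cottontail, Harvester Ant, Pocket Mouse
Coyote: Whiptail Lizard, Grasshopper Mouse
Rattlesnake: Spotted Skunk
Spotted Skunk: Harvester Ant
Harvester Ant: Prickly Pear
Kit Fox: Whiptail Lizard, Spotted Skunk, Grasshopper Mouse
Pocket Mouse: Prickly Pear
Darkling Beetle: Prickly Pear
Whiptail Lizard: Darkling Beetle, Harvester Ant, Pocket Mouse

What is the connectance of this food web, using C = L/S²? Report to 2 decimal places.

The web has S = 12 species and L = 21 feeding links.
C = L / S² = 21 / 144 = 0.1458 ≈ 0.15.

C = 0.15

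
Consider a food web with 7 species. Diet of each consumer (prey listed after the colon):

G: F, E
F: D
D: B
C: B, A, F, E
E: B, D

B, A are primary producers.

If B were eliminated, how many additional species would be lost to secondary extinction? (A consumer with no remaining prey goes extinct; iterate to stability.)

4

Remove B.
Round 1: D (all prey gone) → extinct.
Round 2: F (all prey gone), E (all prey gone) → extinct.
Round 3: G (all prey gone) → extinct.
No further losses. Total secondary extinctions: 4.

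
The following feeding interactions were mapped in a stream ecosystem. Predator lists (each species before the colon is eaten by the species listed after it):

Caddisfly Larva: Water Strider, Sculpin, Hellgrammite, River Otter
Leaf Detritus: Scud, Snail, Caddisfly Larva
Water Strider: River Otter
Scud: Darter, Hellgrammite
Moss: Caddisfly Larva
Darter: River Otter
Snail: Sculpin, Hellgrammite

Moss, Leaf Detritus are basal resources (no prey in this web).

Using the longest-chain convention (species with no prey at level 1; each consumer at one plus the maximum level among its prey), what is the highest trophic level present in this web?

4

Basal resources (level 1): Moss, Leaf Detritus.
Moss → Caddisfly Larva → Water Strider → River Otter gives River Otter level 4.
No species has a prey at level 4, so no species reaches level 5.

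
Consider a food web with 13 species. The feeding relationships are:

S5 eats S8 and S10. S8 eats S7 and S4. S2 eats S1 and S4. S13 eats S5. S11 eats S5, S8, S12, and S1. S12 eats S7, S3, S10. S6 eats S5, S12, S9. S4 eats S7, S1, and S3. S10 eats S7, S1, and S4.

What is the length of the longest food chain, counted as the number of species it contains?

One longest chain: S7 → S4 → S10 → S5 → S13.
It has 5 species and 4 links.

5 species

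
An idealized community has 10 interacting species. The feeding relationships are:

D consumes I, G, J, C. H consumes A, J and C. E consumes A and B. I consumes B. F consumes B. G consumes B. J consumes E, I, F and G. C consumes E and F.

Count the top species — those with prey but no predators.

Top species (has prey, but nothing eats it): D, H.
Count: 2.

2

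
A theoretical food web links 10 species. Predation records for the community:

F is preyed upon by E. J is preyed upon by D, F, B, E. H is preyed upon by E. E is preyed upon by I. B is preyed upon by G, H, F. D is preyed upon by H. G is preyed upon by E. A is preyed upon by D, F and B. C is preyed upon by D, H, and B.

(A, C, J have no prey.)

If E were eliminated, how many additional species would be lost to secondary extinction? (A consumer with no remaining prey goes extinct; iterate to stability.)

1

Remove E.
Round 1: I (all prey gone) → extinct.
No further losses. Total secondary extinctions: 1.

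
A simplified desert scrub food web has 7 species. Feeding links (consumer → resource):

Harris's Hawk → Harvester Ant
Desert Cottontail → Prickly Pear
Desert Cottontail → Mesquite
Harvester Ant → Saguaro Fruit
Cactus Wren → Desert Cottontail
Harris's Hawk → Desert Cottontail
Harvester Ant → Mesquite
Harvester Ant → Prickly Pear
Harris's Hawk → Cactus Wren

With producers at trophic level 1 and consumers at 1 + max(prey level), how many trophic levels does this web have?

4

Producers (level 1): Mesquite, Saguaro Fruit, Prickly Pear.
Mesquite → Desert Cottontail → Cactus Wren → Harris's Hawk gives Harris's Hawk level 4.
No species has a prey at level 4, so no species reaches level 5.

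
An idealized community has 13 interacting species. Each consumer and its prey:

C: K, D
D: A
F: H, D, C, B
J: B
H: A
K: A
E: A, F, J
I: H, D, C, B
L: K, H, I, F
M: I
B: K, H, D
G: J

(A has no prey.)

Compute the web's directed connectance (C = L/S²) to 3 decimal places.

C = 0.154

The web has S = 13 species and L = 26 feeding links.
C = L / S² = 26 / 169 = 0.1538 ≈ 0.154.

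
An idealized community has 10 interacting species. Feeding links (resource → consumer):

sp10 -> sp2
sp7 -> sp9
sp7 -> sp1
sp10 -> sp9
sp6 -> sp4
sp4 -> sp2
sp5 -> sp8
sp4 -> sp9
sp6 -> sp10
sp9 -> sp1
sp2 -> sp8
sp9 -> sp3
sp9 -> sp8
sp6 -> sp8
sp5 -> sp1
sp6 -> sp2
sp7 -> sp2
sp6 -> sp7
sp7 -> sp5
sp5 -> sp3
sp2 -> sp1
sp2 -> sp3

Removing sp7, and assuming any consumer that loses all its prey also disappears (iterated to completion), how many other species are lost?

Remove sp7.
Round 1: sp5 (all prey gone) → extinct.
No further losses. Total secondary extinctions: 1.

1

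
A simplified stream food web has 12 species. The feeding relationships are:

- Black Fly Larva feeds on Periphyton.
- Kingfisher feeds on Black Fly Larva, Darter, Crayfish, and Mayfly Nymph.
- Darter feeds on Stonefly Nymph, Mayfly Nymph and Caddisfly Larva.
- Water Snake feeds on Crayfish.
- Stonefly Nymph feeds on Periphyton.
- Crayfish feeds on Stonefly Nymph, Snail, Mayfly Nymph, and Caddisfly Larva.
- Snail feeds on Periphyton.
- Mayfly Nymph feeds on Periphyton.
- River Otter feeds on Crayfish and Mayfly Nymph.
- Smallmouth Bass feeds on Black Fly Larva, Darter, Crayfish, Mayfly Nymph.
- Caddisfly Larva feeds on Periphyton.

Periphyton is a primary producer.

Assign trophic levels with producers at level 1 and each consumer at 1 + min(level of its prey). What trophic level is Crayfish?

Trophic level 3

Periphyton is a producer → level 1.
Mayfly Nymph eats Periphyton → level 2.
Crayfish eats Mayfly Nymph → level 3.
No prey of Crayfish is below level 2, so 3 is the minimum.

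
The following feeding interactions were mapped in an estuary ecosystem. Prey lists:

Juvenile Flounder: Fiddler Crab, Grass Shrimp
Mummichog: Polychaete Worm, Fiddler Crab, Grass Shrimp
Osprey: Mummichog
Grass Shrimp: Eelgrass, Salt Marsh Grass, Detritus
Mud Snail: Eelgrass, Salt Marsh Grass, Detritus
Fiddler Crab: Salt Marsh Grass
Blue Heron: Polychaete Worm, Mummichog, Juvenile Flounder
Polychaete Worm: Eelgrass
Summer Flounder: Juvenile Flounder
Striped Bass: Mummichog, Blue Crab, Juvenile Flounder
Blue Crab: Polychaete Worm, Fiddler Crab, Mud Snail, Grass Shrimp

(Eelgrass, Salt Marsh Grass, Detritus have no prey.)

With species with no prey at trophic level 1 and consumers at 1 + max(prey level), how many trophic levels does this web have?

Basal resources (level 1): Eelgrass, Salt Marsh Grass, Detritus.
Eelgrass → Polychaete Worm → Blue Crab → Striped Bass gives Striped Bass level 4.
No species has a prey at level 4, so no species reaches level 5.

4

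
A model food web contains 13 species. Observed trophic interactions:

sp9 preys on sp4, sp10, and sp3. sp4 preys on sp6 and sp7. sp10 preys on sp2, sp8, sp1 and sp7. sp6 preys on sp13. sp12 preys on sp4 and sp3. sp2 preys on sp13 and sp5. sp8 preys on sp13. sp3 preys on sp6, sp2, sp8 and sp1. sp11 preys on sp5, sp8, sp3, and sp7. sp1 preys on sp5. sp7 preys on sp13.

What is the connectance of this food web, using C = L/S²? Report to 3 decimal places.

C = 0.148

The web has S = 13 species and L = 25 feeding links.
C = L / S² = 25 / 169 = 0.1479 ≈ 0.148.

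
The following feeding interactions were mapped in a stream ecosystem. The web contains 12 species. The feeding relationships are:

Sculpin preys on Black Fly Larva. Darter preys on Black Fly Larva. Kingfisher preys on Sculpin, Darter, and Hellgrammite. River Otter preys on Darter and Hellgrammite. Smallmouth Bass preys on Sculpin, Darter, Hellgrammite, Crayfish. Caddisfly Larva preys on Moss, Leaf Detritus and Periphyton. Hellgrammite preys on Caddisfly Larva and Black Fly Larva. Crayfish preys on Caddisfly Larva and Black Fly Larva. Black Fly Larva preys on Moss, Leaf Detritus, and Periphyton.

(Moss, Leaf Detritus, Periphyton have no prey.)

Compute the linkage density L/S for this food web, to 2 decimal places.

There are L = 21 links among S = 12 species.
L/S = 21/12 = 1.7500 ≈ 1.75.

L/S = 1.75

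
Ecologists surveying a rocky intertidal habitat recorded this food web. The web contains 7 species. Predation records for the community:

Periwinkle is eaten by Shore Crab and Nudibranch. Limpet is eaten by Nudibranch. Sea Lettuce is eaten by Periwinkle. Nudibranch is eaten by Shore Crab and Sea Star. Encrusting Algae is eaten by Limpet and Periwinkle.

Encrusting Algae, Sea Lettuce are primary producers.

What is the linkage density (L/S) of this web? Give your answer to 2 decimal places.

There are L = 8 links among S = 7 species.
L/S = 8/7 = 1.1429 ≈ 1.14.

L/S = 1.14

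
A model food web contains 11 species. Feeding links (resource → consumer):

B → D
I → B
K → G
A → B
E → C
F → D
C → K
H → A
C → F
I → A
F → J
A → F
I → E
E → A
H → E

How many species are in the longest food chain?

One longest chain: I → E → C → F → J.
It has 5 species and 4 links.

5 species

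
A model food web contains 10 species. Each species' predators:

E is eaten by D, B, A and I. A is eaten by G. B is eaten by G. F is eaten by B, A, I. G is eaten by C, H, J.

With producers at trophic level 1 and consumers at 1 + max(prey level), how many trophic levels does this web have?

4

Producers (level 1): E, F.
E → A → G → H gives H level 4.
No species has a prey at level 4, so no species reaches level 5.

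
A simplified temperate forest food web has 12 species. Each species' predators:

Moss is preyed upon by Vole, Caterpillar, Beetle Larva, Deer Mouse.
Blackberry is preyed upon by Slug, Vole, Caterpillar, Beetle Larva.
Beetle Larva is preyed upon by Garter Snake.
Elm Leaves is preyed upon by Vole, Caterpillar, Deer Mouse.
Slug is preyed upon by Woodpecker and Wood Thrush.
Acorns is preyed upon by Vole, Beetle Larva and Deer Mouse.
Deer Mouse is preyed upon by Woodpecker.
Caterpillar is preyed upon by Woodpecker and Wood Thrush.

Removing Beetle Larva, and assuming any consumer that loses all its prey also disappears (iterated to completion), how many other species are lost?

Remove Beetle Larva.
Round 1: Garter Snake (all prey gone) → extinct.
No further losses. Total secondary extinctions: 1.

1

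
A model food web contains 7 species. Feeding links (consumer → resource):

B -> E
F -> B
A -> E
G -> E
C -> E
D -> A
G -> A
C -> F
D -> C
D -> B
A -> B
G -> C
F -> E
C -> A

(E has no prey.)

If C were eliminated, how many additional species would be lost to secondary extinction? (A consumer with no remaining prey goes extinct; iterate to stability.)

0

Remove C.
Every predator of it retains at least one other prey: D still has B, A; G still has E, A.
No consumer loses all prey, so no secondary extinctions occur.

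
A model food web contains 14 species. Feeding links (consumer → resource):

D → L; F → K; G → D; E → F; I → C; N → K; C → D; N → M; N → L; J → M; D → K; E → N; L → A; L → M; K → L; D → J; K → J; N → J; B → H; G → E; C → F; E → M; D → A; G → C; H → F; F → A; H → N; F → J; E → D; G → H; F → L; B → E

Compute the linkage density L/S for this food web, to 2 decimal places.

There are L = 32 links among S = 14 species.
L/S = 32/14 = 2.2857 ≈ 2.29.

L/S = 2.29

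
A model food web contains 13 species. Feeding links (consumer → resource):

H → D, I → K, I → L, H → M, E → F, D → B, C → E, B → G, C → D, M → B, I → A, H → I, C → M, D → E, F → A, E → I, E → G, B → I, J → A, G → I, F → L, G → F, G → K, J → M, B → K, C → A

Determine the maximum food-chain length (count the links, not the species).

5 links

One longest chain: A → I → G → B → M → J.
It has 6 species and 5 links.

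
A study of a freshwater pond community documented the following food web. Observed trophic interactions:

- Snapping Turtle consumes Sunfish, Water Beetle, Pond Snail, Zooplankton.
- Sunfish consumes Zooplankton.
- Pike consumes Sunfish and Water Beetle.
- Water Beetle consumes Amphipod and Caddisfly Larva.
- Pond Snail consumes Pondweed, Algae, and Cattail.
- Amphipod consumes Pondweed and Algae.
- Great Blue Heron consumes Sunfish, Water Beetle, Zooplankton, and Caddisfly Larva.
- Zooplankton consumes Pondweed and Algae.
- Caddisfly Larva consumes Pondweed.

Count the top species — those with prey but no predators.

Top species (has prey, but nothing eats it): Great Blue Heron, Pike, Snapping Turtle.
Count: 3.

3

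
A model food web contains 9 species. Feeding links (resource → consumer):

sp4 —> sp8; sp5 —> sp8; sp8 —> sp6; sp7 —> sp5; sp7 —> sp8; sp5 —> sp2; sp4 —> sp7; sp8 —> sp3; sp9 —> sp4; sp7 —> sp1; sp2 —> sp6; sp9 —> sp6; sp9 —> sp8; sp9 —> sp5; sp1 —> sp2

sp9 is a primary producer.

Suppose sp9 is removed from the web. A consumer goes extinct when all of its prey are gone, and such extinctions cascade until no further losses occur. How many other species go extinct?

Remove sp9.
Round 1: sp4 (all prey gone) → extinct.
Round 2: sp7 (all prey gone) → extinct.
Round 3: sp5 (all prey gone), sp1 (all prey gone) → extinct.
Round 4: sp2 (all prey gone), sp8 (all prey gone) → extinct.
Round 5: sp6 (all prey gone), sp3 (all prey gone) → extinct.
No further losses. Total secondary extinctions: 8.

8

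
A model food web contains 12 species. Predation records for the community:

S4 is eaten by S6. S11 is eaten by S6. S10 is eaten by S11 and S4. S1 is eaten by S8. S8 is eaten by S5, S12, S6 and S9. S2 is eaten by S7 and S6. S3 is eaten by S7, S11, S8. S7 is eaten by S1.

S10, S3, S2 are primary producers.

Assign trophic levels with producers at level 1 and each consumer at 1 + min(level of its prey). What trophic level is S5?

S3 is a producer → level 1.
S8 eats S3 → level 2.
S5 eats S8 → level 3.
No prey of S5 is below level 2, so 3 is the minimum.

Trophic level 3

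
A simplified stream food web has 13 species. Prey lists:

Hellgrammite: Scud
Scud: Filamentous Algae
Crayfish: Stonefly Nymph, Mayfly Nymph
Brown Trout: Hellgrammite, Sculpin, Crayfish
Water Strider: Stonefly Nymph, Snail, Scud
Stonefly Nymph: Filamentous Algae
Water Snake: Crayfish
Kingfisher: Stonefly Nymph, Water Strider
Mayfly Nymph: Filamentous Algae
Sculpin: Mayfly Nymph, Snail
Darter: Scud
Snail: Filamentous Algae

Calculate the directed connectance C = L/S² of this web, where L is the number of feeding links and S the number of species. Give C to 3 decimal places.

C = 0.112

The web has S = 13 species and L = 19 feeding links.
C = L / S² = 19 / 169 = 0.1124 ≈ 0.112.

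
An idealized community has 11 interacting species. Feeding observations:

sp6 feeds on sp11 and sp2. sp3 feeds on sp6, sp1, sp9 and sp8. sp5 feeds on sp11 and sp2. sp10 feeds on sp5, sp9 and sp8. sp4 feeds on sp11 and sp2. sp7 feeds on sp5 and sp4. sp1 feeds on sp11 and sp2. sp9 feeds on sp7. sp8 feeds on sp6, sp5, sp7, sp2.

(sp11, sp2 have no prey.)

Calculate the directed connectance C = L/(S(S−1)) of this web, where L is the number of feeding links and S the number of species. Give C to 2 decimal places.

The web has S = 11 species and L = 22 feeding links.
C = L / (S(S−1)) = 22 / 110 = 0.2000 ≈ 0.20.

C = 0.20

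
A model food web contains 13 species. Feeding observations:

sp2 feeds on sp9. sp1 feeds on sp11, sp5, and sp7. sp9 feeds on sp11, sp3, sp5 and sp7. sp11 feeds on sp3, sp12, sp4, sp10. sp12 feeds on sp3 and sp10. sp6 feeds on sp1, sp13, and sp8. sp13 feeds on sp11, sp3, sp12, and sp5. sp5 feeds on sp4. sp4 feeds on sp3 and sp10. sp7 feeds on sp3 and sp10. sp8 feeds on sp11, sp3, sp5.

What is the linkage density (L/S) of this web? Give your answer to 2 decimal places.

L/S = 2.23

There are L = 29 links among S = 13 species.
L/S = 29/13 = 2.2308 ≈ 2.23.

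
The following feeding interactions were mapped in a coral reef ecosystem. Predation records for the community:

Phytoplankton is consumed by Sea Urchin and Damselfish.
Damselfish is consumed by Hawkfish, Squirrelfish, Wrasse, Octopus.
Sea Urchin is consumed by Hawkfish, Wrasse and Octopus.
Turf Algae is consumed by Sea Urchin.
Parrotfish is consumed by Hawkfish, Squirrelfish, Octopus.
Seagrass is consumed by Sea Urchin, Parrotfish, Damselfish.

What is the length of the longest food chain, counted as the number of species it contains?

3 species

One longest chain: Seagrass → Damselfish → Wrasse.
It has 3 species and 2 links.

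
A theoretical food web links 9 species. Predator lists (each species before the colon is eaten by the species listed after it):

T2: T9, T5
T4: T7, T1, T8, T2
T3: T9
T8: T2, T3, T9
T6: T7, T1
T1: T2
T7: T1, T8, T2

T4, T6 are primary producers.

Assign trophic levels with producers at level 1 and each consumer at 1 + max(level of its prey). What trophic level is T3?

T4 is a producer → level 1.
T7 eats T4 (level 1); other prey at levels: T6 1 → level 2.
T8 eats T7 (level 2); other prey at levels: T4 1 → level 3.
T3 eats T8 → level 4.

Trophic level 4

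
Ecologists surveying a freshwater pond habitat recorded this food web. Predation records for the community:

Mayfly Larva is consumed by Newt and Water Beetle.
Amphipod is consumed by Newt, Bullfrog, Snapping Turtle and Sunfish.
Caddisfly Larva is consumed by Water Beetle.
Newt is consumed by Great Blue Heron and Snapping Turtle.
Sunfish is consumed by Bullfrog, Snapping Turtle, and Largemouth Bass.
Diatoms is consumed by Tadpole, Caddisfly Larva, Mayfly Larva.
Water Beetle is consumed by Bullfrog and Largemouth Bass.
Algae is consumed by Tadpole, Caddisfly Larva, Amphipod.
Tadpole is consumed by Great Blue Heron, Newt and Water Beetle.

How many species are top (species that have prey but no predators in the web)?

4

Top species (has prey, but nothing eats it): Snapping Turtle, Great Blue Heron, Largemouth Bass, Bullfrog.
Count: 4.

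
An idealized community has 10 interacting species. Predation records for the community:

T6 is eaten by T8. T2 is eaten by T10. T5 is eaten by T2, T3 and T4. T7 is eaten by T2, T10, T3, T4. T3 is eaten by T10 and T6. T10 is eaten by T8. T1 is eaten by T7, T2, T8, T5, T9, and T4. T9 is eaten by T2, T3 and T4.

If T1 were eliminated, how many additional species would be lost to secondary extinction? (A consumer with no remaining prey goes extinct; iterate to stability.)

Remove T1.
Round 1: T7 (all prey gone), T9 (all prey gone), T5 (all prey gone) → extinct.
Round 2: T3 (all prey gone), T4 (all prey gone), T2 (all prey gone) → extinct.
Round 3: T6 (all prey gone), T10 (all prey gone) → extinct.
Round 4: T8 (all prey gone) → extinct.
No further losses. Total secondary extinctions: 9.

9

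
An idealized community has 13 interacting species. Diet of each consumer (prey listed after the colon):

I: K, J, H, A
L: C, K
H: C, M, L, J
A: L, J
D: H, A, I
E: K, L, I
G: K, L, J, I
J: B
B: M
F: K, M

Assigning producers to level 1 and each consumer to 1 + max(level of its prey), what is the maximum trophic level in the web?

Producers (level 1): C, K, M.
M → B → J → A → I → G gives G level 6.
No species has a prey at level 6, so no species reaches level 7.

6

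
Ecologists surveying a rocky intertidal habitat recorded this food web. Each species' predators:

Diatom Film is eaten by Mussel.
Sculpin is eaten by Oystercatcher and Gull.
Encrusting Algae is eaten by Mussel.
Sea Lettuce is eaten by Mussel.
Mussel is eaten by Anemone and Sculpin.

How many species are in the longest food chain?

4 species

One longest chain: Diatom Film → Mussel → Sculpin → Oystercatcher.
It has 4 species and 3 links.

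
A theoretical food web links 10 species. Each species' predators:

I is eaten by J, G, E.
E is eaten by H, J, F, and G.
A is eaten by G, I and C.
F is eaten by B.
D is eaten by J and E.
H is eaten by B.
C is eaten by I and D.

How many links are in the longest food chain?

5 links

One longest chain: A → C → D → E → H → B.
It has 6 species and 5 links.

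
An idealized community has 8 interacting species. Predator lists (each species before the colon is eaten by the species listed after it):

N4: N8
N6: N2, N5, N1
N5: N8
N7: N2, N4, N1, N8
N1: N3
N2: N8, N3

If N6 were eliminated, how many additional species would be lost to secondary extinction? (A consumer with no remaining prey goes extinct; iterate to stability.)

1

Remove N6.
Round 1: N5 (all prey gone) → extinct.
No further losses. Total secondary extinctions: 1.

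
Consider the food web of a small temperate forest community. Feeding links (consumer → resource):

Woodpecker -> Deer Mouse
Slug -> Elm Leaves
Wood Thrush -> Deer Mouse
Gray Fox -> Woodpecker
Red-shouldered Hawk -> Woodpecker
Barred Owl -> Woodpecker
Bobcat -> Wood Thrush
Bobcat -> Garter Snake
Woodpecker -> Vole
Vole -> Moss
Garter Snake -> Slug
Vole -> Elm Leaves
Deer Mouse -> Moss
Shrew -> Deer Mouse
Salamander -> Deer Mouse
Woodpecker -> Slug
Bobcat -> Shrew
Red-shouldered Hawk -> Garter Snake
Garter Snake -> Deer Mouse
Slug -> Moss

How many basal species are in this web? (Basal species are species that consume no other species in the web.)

Basal species (no prey listed): Moss, Elm Leaves.
Count: 2.

2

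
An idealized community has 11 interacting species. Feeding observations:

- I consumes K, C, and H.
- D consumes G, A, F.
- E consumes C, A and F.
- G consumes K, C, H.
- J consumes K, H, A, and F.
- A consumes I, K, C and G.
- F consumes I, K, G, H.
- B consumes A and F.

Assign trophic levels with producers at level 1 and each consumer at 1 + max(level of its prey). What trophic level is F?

H is a producer → level 1.
I eats H (level 1); other prey at levels: C 1, K 1 → level 2.
F eats I (level 2); other prey at levels: H 1, K 1, G 2 → level 3.

Trophic level 3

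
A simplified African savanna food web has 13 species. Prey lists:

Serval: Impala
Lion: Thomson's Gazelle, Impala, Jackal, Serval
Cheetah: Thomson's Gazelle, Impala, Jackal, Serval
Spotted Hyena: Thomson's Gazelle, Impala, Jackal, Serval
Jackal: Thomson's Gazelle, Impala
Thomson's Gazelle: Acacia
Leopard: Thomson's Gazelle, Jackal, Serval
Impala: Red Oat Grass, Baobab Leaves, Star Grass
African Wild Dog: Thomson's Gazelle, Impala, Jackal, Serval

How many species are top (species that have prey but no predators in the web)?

5

Top species (has prey, but nothing eats it): Lion, African Wild Dog, Leopard, Spotted Hyena, Cheetah.
Count: 5.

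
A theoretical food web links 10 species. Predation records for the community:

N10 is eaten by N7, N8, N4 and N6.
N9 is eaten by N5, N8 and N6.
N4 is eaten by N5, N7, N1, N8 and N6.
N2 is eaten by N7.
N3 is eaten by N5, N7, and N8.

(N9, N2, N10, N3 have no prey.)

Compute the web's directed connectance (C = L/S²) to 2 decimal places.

C = 0.16

The web has S = 10 species and L = 16 feeding links.
C = L / S² = 16 / 100 = 0.1600 ≈ 0.16.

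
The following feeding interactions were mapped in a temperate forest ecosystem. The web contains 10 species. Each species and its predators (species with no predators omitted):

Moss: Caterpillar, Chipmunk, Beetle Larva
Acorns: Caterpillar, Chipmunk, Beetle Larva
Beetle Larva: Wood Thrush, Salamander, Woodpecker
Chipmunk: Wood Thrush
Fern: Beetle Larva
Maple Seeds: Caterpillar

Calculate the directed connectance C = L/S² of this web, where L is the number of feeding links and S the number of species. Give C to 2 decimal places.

C = 0.12

The web has S = 10 species and L = 12 feeding links.
C = L / S² = 12 / 100 = 0.1200 ≈ 0.12.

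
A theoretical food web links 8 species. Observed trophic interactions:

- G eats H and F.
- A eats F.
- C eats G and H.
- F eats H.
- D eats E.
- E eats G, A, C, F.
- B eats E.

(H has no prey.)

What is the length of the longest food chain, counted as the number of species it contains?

6 species

One longest chain: H → F → G → C → E → D.
It has 6 species and 5 links.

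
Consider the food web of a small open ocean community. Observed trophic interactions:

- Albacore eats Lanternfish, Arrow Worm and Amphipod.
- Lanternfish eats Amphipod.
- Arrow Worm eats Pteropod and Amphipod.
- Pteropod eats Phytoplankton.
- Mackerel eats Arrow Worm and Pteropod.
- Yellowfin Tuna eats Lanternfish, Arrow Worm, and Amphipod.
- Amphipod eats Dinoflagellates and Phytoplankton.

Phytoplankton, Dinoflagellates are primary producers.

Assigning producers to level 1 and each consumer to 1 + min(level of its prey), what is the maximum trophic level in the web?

Producers (level 1): Phytoplankton, Dinoflagellates.
Following each consumer down to its lowest-level prey: Phytoplankton → Amphipod → Yellowfin Tuna (levels 1 through 3).
All prey of Yellowfin Tuna (Amphipod 2, Arrow Worm 3, Lanternfish 3) are at level 2 or above, so Yellowfin Tuna is at level 1 + 2 = 3.
Every consumer has at least one prey at level 2 or below, so none exceeds level 3.

3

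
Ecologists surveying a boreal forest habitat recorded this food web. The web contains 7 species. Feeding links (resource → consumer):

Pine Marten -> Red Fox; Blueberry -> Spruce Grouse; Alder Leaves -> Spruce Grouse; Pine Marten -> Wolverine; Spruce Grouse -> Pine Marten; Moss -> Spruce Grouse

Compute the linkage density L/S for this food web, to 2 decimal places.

L/S = 0.86

There are L = 6 links among S = 7 species.
L/S = 6/7 = 0.8571 ≈ 0.86.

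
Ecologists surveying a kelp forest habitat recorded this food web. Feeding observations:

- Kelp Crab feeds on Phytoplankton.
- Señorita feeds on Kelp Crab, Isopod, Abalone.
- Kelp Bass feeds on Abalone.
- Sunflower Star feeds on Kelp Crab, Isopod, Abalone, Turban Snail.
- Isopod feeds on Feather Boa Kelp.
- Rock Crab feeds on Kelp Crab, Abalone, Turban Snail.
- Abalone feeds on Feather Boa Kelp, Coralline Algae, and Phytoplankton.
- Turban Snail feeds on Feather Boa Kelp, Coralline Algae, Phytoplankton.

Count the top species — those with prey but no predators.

4

Top species (has prey, but nothing eats it): Kelp Bass, Rock Crab, Sunflower Star, Señorita.
Count: 4.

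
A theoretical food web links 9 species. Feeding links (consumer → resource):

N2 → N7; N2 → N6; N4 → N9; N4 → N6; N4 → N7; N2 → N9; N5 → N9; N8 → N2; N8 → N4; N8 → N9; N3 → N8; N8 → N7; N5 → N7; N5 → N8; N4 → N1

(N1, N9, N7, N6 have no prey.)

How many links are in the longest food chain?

One longest chain: N9 → N2 → N8 → N5.
It has 4 species and 3 links.

3 links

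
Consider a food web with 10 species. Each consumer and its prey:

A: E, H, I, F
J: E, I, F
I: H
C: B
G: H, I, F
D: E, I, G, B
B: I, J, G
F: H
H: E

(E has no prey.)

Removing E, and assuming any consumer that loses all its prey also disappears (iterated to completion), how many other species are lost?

Remove E.
Round 1: H (all prey gone) → extinct.
Round 2: I (all prey gone), F (all prey gone) → extinct.
Round 3: J (all prey gone), G (all prey gone), A (all prey gone) → extinct.
Round 4: B (all prey gone) → extinct.
Round 5: C (all prey gone), D (all prey gone) → extinct.
No further losses. Total secondary extinctions: 9.

9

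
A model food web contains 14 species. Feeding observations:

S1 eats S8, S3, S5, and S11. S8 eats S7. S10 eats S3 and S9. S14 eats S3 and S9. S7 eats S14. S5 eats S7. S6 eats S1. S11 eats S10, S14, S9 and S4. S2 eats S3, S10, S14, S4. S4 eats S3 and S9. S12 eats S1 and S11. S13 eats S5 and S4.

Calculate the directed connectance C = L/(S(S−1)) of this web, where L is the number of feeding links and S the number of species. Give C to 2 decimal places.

The web has S = 14 species and L = 26 feeding links.
C = L / (S(S−1)) = 26 / 182 = 0.1429 ≈ 0.14.

C = 0.14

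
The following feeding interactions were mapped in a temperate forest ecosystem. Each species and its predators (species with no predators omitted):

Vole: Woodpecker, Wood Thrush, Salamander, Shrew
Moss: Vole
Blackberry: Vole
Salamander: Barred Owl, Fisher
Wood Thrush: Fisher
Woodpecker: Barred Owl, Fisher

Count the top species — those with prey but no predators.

3

Top species (has prey, but nothing eats it): Shrew, Barred Owl, Fisher.
Count: 3.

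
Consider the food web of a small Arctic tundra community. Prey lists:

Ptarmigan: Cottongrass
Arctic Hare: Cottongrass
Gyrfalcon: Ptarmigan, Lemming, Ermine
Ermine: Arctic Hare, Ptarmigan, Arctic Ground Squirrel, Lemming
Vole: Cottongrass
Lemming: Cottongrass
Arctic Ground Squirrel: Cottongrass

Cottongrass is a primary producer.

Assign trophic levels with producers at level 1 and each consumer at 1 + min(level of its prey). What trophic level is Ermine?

Trophic level 3

Cottongrass is a producer → level 1.
Arctic Hare eats Cottongrass → level 2.
Ermine eats Arctic Hare → level 3.
No prey of Ermine is below level 2, so 3 is the minimum.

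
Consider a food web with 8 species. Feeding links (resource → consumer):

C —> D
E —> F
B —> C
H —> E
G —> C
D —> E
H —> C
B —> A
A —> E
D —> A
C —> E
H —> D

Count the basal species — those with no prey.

Basal species (no prey listed): G, B, H.
Count: 3.

3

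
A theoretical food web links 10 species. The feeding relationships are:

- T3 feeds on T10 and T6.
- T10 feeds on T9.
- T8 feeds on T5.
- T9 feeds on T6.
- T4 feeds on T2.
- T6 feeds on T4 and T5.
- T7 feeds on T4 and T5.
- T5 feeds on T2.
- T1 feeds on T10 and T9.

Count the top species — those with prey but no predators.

Top species (has prey, but nothing eats it): T8, T7, T1, T3.
Count: 4.

4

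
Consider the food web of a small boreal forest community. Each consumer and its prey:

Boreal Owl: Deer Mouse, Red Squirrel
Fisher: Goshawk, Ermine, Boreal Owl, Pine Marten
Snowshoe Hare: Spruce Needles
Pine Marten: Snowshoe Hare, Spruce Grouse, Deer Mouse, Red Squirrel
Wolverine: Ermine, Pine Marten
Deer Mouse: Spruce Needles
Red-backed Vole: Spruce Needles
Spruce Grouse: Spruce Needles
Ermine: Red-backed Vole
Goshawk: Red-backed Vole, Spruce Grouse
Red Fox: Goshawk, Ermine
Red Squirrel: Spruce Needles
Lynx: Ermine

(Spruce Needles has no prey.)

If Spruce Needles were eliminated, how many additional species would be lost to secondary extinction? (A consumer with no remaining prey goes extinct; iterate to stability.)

13

Remove Spruce Needles.
Round 1: Snowshoe Hare (all prey gone), Red-backed Vole (all prey gone), Spruce Grouse (all prey gone), Deer Mouse (all prey gone), Red Squirrel (all prey gone) → extinct.
Round 2: Goshawk (all prey gone), Ermine (all prey gone), Boreal Owl (all prey gone), Pine Marten (all prey gone) → extinct.
Round 3: Lynx (all prey gone), Wolverine (all prey gone), Fisher (all prey gone), Red Fox (all prey gone) → extinct.
No further losses. Total secondary extinctions: 13.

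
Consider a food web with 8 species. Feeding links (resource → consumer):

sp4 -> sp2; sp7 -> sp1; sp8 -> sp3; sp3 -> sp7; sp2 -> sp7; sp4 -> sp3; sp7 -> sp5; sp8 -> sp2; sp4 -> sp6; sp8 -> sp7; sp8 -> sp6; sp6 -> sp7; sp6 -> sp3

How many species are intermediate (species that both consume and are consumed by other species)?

4

Intermediate species (has both prey and predators): sp2, sp6, sp3, sp7.
Count: 4.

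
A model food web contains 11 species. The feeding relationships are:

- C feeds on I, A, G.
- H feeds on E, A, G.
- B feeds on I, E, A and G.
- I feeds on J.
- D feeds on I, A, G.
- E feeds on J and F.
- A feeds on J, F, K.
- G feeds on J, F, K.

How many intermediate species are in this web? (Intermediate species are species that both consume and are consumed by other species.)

4

Intermediate species (has both prey and predators): A, G, E, I.
Count: 4.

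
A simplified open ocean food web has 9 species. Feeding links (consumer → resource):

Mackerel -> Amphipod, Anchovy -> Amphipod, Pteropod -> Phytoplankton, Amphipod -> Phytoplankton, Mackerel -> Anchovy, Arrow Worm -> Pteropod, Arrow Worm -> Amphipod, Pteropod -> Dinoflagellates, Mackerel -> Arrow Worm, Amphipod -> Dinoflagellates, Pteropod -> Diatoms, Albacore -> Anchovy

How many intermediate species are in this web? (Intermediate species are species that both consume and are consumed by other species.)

4

Intermediate species (has both prey and predators): Amphipod, Pteropod, Arrow Worm, Anchovy.
Count: 4.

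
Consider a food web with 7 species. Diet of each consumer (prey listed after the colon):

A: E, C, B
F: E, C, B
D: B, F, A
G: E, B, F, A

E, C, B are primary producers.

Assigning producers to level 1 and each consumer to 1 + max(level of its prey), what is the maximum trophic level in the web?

Producers (level 1): E, C, B.
E → F → D gives D level 3.
No species has a prey at level 3, so no species reaches level 4.

3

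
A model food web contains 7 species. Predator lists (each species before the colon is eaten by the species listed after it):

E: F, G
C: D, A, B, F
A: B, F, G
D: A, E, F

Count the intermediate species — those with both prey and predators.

Intermediate species (has both prey and predators): D, A, E.
Count: 3.

3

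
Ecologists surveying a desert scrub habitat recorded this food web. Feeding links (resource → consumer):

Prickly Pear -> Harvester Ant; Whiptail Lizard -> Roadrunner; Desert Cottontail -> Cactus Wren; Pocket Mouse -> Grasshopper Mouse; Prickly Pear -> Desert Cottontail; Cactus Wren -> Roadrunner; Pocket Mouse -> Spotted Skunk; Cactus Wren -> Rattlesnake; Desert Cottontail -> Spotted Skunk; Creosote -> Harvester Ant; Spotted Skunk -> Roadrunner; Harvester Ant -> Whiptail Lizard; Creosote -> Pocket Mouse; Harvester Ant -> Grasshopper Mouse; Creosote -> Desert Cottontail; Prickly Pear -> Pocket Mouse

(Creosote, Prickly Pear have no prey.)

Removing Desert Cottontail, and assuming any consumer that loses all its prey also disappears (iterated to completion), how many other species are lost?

2

Remove Desert Cottontail.
Round 1: Cactus Wren (all prey gone) → extinct.
Round 2: Rattlesnake (all prey gone) → extinct.
No further losses. Total secondary extinctions: 2.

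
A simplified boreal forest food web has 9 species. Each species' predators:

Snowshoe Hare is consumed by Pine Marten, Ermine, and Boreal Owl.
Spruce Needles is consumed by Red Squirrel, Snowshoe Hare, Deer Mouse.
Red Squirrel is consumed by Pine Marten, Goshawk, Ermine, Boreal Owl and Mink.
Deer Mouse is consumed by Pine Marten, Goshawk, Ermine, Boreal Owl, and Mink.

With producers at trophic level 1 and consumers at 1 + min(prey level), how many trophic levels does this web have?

Producers (level 1): Spruce Needles.
Following each consumer down to its lowest-level prey: Spruce Needles → Red Squirrel → Pine Marten (levels 1 through 3).
All prey of Pine Marten (Red Squirrel 2, Snowshoe Hare 2, Deer Mouse 2) are at level 2 or above, so Pine Marten is at level 1 + 2 = 3.
Every consumer has at least one prey at level 2 or below, so none exceeds level 3.

3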